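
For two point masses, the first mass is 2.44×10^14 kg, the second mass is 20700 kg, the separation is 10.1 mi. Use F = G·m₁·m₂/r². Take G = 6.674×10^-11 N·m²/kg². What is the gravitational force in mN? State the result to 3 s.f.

1280 mN

From Newton's law of gravitation: F = Gm₁m₂/r².
m₁ = 2.44×10^14 kg; m₂ = 20700 kg; r = 10.1 mi = 16254 m; G = 6.674×10^-11 N·m²/kg².
F = 1.276 N  (the unit combination reduces to kg·m/s² = N)
1.276 N × (1 mN / 0.001000 N) = 1276 mN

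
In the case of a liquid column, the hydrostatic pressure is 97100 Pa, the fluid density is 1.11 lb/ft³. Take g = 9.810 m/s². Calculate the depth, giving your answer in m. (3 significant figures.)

557 m

Rearranging P = ρ·g·h for h: h = P/(ρ·g).
P = 97100 Pa; ρ = 1.11 lb/ft³ = 17.78 kg/m³; g = 9.810 m/s².
h = 556.7 m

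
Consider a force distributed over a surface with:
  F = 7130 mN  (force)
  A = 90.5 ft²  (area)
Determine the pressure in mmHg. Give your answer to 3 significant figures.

0.00636 mmHg

P is given directly by: P = F/A.
F = 7130 mN = 7.130 N; A = 90.5 ft² = 8.408 m².
P = 0.8480 Pa  (the unit combination reduces to kg/(m·s²) = Pa)
0.8480 Pa × (1 mmHg / 133.3 Pa) = 0.006361 mmHg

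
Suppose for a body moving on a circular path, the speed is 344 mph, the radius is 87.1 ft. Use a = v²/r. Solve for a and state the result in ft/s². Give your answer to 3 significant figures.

Directly: a = v²/r.
v = 344 mph = 153.8 m/s; r = 87.1 ft = 26.55 m.
a = 890.8 m/s²
890.8 m/s² × (1 ft/s² / 0.3048 m/s²) = 2923 ft/s²

2920 ft/s²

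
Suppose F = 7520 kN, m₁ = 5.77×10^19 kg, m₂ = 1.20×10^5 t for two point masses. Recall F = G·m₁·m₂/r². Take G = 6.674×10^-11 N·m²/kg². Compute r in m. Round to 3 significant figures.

2.48×10^5 m

Solving F = G·m₁·m₂/r² for r: r = √(G·m₁m₂/F).
F = 7520 kN = 7.520×10^6 N; m₁ = 5.77×10^19 kg; m₂ = 1.20×10^5 t = 1.200×10^8 kg; G = 6.674×10^-11 N·m²/kg².
r = 2.479×10^5 m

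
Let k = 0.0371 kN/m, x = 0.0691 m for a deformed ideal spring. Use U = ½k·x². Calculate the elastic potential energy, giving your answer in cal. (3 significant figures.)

Directly: U = ½kx².
k = 0.0371 kN/m = 37.10 N/m; x = 0.0691 m.
U = 0.08857 J
0.08857 J × (1 cal / 4.184 J) = 0.02117 cal

0.0212 cal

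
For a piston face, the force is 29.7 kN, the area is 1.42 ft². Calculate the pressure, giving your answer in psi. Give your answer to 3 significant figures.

P is given directly by: P = F/A.
F = 29.7 kN = 29700 N; A = 1.42 ft² = 0.1319 m².
P = 2.251×10^5 Pa  (the unit combination reduces to kg/(m·s²) = Pa)
2.251×10^5 Pa × (1 psi / 6895 Pa) = 32.65 psi

32.7 psi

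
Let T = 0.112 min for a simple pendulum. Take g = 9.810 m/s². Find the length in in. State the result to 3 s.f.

442 in

Rearranging T = 2π√(L/g) for L: L = g·(T/2π)².
T = 0.112 min = 6.720 s; g = 9.810 m/s².
L = 11.22 m
11.22 m × (1 in / 0.02540 m) = 441.8 in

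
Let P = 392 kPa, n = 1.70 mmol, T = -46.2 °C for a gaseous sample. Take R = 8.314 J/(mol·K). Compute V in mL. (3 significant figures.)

Rearranging: V = nRT/P.
P = 392 kPa = 3.920×10^5 Pa; n = 1.70 mmol = 0.001700 mol; T = -46.2 °C = 226.9 K; R = 8.314 J/(mol·K).
V = 8.183×10^-6 m³
8.183×10^-6 m³ × (1 mL / 1.000×10^-6 m³) = 8.183 mL

8.18 mL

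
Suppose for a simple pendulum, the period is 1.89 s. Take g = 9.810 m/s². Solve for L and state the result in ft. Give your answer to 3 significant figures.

Solving T = 2π√(L/g) for L: L = g·(T/2π)².
T = 1.89 s; g = 9.810 m/s².
L = 0.8876 m
0.8876 m × (1 ft / 0.3048 m) = 2.912 ft

2.91 ft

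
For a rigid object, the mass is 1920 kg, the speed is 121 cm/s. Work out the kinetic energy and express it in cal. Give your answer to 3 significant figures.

336 cal

KE is given directly by: KE = ½mv².
m = 1920 kg; v = 121 cm/s = 1.210 m/s.
KE = 1406 J  (the unit combination reduces to kg·m²/s² = J)
1406 J × (1 cal / 4.184 J) = 335.9 cal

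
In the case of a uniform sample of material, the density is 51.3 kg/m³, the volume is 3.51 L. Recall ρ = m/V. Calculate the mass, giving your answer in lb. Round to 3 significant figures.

0.397 lb

Rearranging ρ = m/V for m: m = ρV.
ρ = 51.3 kg/m³; V = 3.51 L = 0.003510 m³.
m = 0.1801 kg
0.1801 kg × (1 lb / 0.4536 kg) = 0.3970 lb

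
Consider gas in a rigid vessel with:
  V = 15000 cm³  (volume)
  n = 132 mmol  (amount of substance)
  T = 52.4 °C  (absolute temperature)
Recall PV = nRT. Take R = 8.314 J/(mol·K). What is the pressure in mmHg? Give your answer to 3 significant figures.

P is given directly by: P = nRT/V.
V = 15000 cm³ = 0.01500 m³; n = 132 mmol = 0.1320 mol; T = 52.4 °C = 325.5 K; R = 8.314 J/(mol·K).
P = 23818 Pa
23818 Pa × (1 mmHg / 133.3 Pa) = 178.7 mmHg

179 mmHg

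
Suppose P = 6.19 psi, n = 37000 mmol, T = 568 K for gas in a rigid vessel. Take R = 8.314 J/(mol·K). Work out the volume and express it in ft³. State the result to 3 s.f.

145 ft³

Rearranging PV = nRT for V: V = nRT/P.
P = 6.19 psi = 42679 Pa; n = 37000 mmol = 37.00 mol; T = 568 K; R = 8.314 J/(mol·K).
V = 4.094 m³
4.094 m³ × (1 ft³ / 0.02832 m³) = 144.6 ft³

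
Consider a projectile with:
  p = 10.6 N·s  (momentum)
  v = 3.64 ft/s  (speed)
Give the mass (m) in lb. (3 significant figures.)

Rearranging p = m·v for m: m = p/v.
p = 10.6 N·s = 10.60 kg·m/s; v = 3.64 ft/s = 1.109 m/s.
m = 9.554 kg
9.554 kg × (1 lb / 0.4536 kg) = 21.06 lb

21.1 lb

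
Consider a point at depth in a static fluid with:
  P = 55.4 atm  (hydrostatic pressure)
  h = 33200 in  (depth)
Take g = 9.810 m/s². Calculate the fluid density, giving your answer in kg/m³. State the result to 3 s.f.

679 kg/m³

Rearranging: ρ = P/(g·h).
P = 55.4 atm = 5.613×10^6 Pa; h = 33200 in = 843.3 m; g = 9.810 m/s².
ρ = 678.6 kg/m³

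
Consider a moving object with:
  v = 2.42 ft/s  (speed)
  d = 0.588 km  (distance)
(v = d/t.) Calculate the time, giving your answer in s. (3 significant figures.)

Rearranging: t = d/v.
v = 2.42 ft/s = 0.7376 m/s; d = 0.588 km = 588.0 m.
t = 797.2 s

797 s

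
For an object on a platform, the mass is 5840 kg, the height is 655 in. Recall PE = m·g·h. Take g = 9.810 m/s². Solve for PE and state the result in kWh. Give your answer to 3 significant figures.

0.265 kWh

Directly: PE = mgh.
m = 5840 kg; h = 655 in = 16.64 m; g = 9.810 m/s².
PE = 9.531×10^5 J  (the unit combination reduces to kg·m²/s² = J)
9.531×10^5 J × (1 kWh / 3.600×10^6 J) = 0.2648 kWh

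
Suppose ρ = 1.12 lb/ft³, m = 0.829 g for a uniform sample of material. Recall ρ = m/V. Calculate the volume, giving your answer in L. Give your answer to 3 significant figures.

Solving ρ = m/V for V: V = m/ρ.
ρ = 1.12 lb/ft³ = 17.94 kg/m³; m = 0.829 g = 8.290×10^-4 kg.
V = 4.621×10^-5 m³
4.621×10^-5 m³ × (1 L / 0.001000 m³) = 0.04621 L

0.0462 L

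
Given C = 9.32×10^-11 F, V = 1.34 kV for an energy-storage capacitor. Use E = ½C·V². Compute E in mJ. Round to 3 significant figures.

0.0837 mJ

Directly: E = ½CV².
C = 9.32×10^-11 F; V = 1.34 kV = 1340 V.
E = 8.367×10^-5 J
8.367×10^-5 J × (1 mJ / 0.001000 J) = 0.08367 mJ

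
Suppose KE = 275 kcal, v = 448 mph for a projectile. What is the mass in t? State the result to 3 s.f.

0.0574 t

Rearranging: m = 2·KE/v².
KE = 275 kcal = 1.151×10^6 J; v = 448 mph = 200.3 m/s.
m = 57.37 kg
57.37 kg × (1 t / 1000 kg) = 0.05737 t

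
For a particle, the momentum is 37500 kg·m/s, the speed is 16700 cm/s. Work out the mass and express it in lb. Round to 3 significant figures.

Solving p = m·v for m: m = p/v.
p = 37500 kg·m/s; v = 16700 cm/s = 167.0 m/s.
m = 224.6 kg
224.6 kg × (1 lb / 0.4536 kg) = 495.0 lb

495 lb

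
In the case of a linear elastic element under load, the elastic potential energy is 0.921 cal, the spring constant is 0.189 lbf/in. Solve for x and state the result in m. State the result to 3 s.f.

Rearranging: x = √(2U/k).
U = 0.921 cal = 3.853 J; k = 0.189 lbf/in = 33.10 N/m.
x = 0.4825 m

0.483 m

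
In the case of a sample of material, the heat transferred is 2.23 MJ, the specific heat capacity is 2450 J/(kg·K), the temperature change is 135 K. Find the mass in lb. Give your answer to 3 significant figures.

14.9 lb

Rearranging Q = m·c·ΔT for m: m = Q/(c·ΔT).
Q = 2.23 MJ = 2.230×10^6 J; c = 2450 J/(kg·K); ΔT = 135 K.
m = 6.742 kg
6.742 kg × (1 lb / 0.4536 kg) = 14.86 lb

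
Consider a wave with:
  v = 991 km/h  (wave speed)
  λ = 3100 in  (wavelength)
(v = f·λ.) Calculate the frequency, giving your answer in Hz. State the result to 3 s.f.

Rearranging: f = v/λ.
v = 991 km/h = 275.3 m/s; λ = 3100 in = 78.74 m.
f = 3.496 Hz

3.50 Hz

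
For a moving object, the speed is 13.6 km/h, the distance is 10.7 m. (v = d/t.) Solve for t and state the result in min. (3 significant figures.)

0.0472 min

Rearranging v = d/t for t: t = d/v.
v = 13.6 km/h = 3.778 m/s; d = 10.7 m.
t = 2.832 s
2.832 s × (1 min / 60.00 s) = 0.04721 min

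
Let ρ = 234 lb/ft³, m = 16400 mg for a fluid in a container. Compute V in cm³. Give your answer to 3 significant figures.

Rearranging: V = m/ρ.
ρ = 234 lb/ft³ = 3748 kg/m³; m = 16400 mg = 0.01640 kg.
V = 4.375×10^-6 m³
4.375×10^-6 m³ × (1 cm³ / 1.000×10^-6 m³) = 4.375 cm³

4.38 cm³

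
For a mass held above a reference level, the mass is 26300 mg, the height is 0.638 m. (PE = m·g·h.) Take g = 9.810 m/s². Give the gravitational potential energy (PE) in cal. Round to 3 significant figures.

PE is given directly by: PE = mgh.
m = 26300 mg = 0.02630 kg; h = 0.638 m; g = 9.810 m/s².
PE = 0.1646 J  (the unit combination reduces to kg·m²/s² = J)
0.1646 J × (1 cal / 4.184 J) = 0.03934 cal

0.0393 cal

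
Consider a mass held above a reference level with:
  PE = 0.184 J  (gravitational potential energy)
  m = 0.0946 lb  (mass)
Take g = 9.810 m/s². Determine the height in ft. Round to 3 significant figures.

1.43 ft

Rearranging: h = PE/(m·g).
PE = 0.184 J; m = 0.0946 lb = 0.04291 kg; g = 9.810 m/s².
h = 0.4371 m
0.4371 m × (1 ft / 0.3048 m) = 1.434 ft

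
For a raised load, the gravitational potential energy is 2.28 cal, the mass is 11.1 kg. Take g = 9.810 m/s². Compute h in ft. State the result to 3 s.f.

Solving PE = m·g·h for h: h = PE/(m·g).
PE = 2.28 cal = 9.540 J; m = 11.1 kg; g = 9.810 m/s².
h = 0.08761 m
0.08761 m × (1 ft / 0.3048 m) = 0.2874 ft

0.287 ft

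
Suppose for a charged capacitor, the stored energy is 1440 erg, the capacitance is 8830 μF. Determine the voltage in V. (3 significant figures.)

0.181 V

Rearranging: V = √(2E/C).
E = 1440 erg = 1.440×10^-4 J; C = 8830 μF = 0.008830 F.
V = 0.1806 V  (the unit combination reduces to kg·m²/(A·s³) = V)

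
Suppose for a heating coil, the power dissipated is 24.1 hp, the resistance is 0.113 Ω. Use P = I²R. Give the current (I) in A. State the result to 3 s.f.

399 A

Rearranging P = I²R for I: I = √(P/R).
P = 24.1 hp = 17971 W; R = 0.113 Ω.
I = 398.8 A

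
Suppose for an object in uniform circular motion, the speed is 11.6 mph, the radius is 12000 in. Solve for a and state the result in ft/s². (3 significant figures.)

0.289 ft/s²

Directly: a = v²/r.
v = 11.6 mph = 5.186 m/s; r = 12000 in = 304.8 m.
a = 0.08823 m/s²
0.08823 m/s² × (1 ft/s² / 0.3048 m/s²) = 0.2895 ft/s²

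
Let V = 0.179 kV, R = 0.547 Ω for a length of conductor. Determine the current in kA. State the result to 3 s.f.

0.327 kA

From Ohm's law: I = V/R.
V = 0.179 kV = 179.0 V; R = 0.547 Ω.
I = 327.2 A
327.2 A × (1 kA / 1000 A) = 0.3272 kA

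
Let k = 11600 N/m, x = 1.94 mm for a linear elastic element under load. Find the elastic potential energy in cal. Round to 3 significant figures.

0.00522 cal

Directly: U = ½kx².
k = 11600 N/m; x = 1.94 mm = 0.001940 m.
U = 0.02183 J
0.02183 J × (1 cal / 4.184 J) = 0.005217 cal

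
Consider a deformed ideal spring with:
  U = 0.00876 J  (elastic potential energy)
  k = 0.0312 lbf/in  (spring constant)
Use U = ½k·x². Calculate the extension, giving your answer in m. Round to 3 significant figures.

Rearranging: x = √(2U/k).
U = 0.00876 J; k = 0.0312 lbf/in = 5.464 N/m.
x = 0.05663 m

0.0566 m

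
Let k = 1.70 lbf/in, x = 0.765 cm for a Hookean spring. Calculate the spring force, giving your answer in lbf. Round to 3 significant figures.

From Hooke's law: F = kx.
k = 1.70 lbf/in = 297.7 N/m; x = 0.765 cm = 0.007650 m.
F = 2.278 N
2.278 N × (1 lbf / 4.448 N) = 0.5120 lbf

0.512 lbf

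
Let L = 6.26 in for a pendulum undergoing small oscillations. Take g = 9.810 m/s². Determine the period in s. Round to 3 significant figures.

T is given directly by: T = 2π√(L/g).
L = 6.26 in = 0.1590 m; g = 9.810 m/s².
T = 0.7999 s

0.800 s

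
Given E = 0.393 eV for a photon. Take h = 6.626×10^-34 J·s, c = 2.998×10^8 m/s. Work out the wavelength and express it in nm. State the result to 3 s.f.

Rearranging: λ = hc/E.
E = 0.393 eV = 6.297×10^-20 J; h = 6.626×10^-34 J·s; c = 2.998×10^8 m/s.
λ = 3.155×10^-6 m
3.155×10^-6 m × (1 nm / 1.000×10^-9 m) = 3155 nm

3150 nm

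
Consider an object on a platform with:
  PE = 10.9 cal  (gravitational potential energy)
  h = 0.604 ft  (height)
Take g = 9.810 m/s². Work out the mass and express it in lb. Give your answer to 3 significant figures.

55.7 lb

Rearranging PE = m·g·h for m: m = PE/(g·h).
PE = 10.9 cal = 45.61 J; h = 0.604 ft = 0.1841 m; g = 9.810 m/s².
m = 25.25 kg
25.25 kg × (1 lb / 0.4536 kg) = 55.67 lb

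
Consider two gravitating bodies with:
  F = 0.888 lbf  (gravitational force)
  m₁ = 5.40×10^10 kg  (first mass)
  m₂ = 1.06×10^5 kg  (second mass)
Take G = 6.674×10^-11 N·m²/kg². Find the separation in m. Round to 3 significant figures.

From Newton's law of gravitation: r = √(G·m₁m₂/F).
F = 0.888 lbf = 3.950 N; m₁ = 5.40×10^10 kg; m₂ = 1.06×10^5 kg; G = 6.674×10^-11 N·m²/kg².
r = 311.0 m

311 m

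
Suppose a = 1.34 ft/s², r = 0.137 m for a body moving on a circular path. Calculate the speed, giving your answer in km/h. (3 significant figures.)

Rearranging a = v²/r for v: v = √(a·r).
a = 1.34 ft/s² = 0.4084 m/s²; r = 0.137 m.
v = 0.2365 m/s
0.2365 m/s × (1 km/h / 0.2778 m/s) = 0.8516 km/h

0.852 km/h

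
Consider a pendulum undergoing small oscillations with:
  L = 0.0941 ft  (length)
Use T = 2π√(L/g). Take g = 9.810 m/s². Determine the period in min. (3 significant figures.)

T is given directly by: T = 2π√(L/g).
L = 0.0941 ft = 0.02868 m; g = 9.810 m/s².
T = 0.3397 s
0.3397 s × (1 min / 60.00 s) = 0.005662 min

0.00566 min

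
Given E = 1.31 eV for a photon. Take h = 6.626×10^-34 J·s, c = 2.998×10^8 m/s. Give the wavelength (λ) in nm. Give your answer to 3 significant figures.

946 nm

Rearranging: λ = hc/E.
E = 1.31 eV = 2.099×10^-19 J; h = 6.626×10^-34 J·s; c = 2.998×10^8 m/s.
λ = 9.465×10^-7 m
9.465×10^-7 m × (1 nm / 1.000×10^-9 m) = 946.5 nm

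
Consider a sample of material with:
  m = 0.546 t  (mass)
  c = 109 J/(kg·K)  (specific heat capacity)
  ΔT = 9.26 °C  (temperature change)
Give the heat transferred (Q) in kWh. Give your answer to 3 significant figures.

0.153 kWh

Directly: Q = mcΔT.
m = 0.546 t = 546.0 kg; c = 109 J/(kg·K); ΔT = 9.26 °C = 9.260 K.
Q = 5.511×10^5 J
5.511×10^5 J × (1 kWh / 3.600×10^6 J) = 0.1531 kWh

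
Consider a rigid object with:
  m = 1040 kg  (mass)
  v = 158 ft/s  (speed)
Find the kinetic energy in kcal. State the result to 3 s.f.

Directly: KE = ½mv².
m = 1040 kg; v = 158 ft/s = 48.16 m/s.
KE = 1.206×10^6 J
1.206×10^6 J × (1 kcal / 4184 J) = 288.2 kcal

288 kcal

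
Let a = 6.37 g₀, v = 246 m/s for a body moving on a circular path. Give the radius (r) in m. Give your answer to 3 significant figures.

969 m

Rearranging a = v²/r for r: r = v²/a.
a = 6.37 g₀ = 62.47 m/s²; v = 246 m/s.
r = 968.7 m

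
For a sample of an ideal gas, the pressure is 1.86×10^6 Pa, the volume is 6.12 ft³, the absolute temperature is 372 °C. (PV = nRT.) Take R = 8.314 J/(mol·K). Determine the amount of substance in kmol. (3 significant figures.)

0.0601 kmol

From the ideal-gas law: n = PV/(RT).
P = 1.86×10^6 Pa; V = 6.12 ft³ = 0.1733 m³; T = 372 °C = 645.1 K; R = 8.314 J/(mol·K).
n = 60.10 mol
60.10 mol × (1 kmol / 1000 mol) = 0.06010 kmol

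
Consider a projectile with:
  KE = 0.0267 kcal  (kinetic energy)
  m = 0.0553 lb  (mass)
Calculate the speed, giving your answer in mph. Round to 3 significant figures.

Solving KE = ½mv² for v: v = √(2·KE/m).
KE = 0.0267 kcal = 111.7 J; m = 0.0553 lb = 0.02508 kg.
v = 94.38 m/s
94.38 m/s × (1 mph / 0.4470 m/s) = 211.1 mph

211 mph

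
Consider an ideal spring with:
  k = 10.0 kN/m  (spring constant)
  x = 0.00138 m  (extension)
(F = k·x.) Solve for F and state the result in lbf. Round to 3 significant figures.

3.10 lbf

Directly: F = kx.
k = 10.0 kN/m = 10000 N/m; x = 0.00138 m.
F = 13.80 N  (the unit combination reduces to kg·m/s² = N)
13.80 N × (1 lbf / 4.448 N) = 3.102 lbf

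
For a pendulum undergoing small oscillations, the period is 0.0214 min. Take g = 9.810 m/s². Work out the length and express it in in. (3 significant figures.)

16.1 in

Solving T = 2π√(L/g) for L: L = g·(T/2π)².
T = 0.0214 min = 1.284 s; g = 9.810 m/s².
L = 0.4097 m
0.4097 m × (1 in / 0.02540 m) = 16.13 in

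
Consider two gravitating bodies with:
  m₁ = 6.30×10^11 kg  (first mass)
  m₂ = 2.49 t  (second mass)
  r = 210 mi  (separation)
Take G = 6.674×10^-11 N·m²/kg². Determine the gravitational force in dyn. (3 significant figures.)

From Newton's law of gravitation: F = Gm₁m₂/r².
m₁ = 6.30×10^11 kg; m₂ = 2.49 t = 2490 kg; r = 210 mi = 3.380×10^5 m; G = 6.674×10^-11 N·m²/kg².
F = 9.166×10^-7 N
9.166×10^-7 N × (1 dyn / 1.000×10^-5 N) = 0.09166 dyn

0.0917 dyn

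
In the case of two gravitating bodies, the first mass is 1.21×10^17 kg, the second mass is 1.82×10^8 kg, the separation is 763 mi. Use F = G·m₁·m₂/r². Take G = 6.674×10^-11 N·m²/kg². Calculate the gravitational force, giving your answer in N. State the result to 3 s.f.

From Newton's law of gravitation: F = Gm₁m₂/r².
m₁ = 1.21×10^17 kg; m₂ = 1.82×10^8 kg; r = 763 mi = 1.228×10^6 m; G = 6.674×10^-11 N·m²/kg².
F = 974.8 N

975 N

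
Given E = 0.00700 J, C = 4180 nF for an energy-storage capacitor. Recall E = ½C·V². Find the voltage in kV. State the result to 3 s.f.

Solving E = ½C·V² for V: V = √(2E/C).
E = 0.00700 J; C = 4180 nF = 4.180×10^-6 F.
V = 57.87 V
57.87 V × (1 kV / 1000 V) = 0.05787 kV

0.0579 kV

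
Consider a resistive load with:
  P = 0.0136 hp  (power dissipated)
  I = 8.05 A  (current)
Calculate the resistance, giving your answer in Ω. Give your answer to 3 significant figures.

Rearranging P = I²R for R: R = P/I².
P = 0.0136 hp = 10.14 W; I = 8.05 A.
R = 0.1565 Ω

0.156 Ω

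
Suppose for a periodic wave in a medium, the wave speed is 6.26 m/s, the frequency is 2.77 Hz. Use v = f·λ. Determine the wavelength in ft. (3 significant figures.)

7.41 ft

Solving v = f·λ for λ: λ = v/f.
v = 6.26 m/s; f = 2.77 Hz.
λ = 2.260 m
2.260 m × (1 ft / 0.3048 m) = 7.414 ft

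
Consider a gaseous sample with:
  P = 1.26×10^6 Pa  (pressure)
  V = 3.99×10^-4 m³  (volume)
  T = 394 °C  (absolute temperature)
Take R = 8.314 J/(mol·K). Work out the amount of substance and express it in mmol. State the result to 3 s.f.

90.6 mmol

Rearranging PV = nRT for n: n = PV/(RT).
P = 1.26×10^6 Pa; V = 3.99×10^-4 m³; T = 394 °C = 667.1 K; R = 8.314 J/(mol·K).
n = 0.09064 mol
0.09064 mol × (1 mmol / 0.001000 mol) = 90.64 mmol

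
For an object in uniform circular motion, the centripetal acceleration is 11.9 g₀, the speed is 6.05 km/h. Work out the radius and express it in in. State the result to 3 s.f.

0.953 in

Solving a = v²/r for r: r = v²/a.
a = 11.9 g₀ = 116.7 m/s²; v = 6.05 km/h = 1.681 m/s.
r = 0.02420 m
0.02420 m × (1 in / 0.02540 m) = 0.9528 in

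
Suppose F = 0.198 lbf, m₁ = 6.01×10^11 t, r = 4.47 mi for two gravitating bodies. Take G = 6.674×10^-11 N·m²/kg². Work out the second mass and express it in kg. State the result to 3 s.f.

1140 kg

Solving F = G·m₁·m₂/r² for m₂: m₂ = F·r²/(G·m₁).
F = 0.198 lbf = 0.8807 N; m₁ = 6.01×10^11 t = 6.010×10^14 kg; r = 4.47 mi = 7194 m; G = 6.674×10^-11 N·m²/kg².
m₂ = 1136 kg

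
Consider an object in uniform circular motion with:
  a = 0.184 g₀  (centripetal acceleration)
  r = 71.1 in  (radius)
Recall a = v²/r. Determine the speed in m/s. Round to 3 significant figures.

1.81 m/s

Rearranging: v = √(a·r).
a = 0.184 g₀ = 1.804 m/s²; r = 71.1 in = 1.806 m.
v = 1.805 m/s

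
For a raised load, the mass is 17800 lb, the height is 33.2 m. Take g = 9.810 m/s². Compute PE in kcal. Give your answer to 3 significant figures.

628 kcal

PE is given directly by: PE = mgh.
m = 17800 lb = 8074 kg; h = 33.2 m; g = 9.810 m/s².
PE = 2.630×10^6 J  (the unit combination reduces to kg·m²/s² = J)
2.630×10^6 J × (1 kcal / 4184 J) = 628.5 kcal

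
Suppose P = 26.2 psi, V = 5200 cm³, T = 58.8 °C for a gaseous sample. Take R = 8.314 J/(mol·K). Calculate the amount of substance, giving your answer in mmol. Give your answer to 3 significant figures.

From the ideal-gas law: n = PV/(RT).
P = 26.2 psi = 1.806×10^5 Pa; V = 5200 cm³ = 0.005200 m³; T = 58.8 °C = 331.9 K; R = 8.314 J/(mol·K).
n = 0.3404 mol
0.3404 mol × (1 mmol / 0.001000 mol) = 340.4 mmol

340 mmol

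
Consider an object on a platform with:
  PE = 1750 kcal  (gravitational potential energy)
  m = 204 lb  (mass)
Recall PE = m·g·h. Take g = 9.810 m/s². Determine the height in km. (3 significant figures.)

8.07 km

Rearranging PE = m·g·h for h: h = PE/(m·g).
PE = 1750 kcal = 7.322×10^6 J; m = 204 lb = 92.53 kg; g = 9.810 m/s².
h = 8066 m
8066 m × (1 km / 1000 m) = 8.066 km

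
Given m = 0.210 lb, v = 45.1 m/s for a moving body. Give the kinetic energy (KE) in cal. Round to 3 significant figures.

23.2 cal

KE is given directly by: KE = ½mv².
m = 0.210 lb = 0.09525 kg; v = 45.1 m/s.
KE = 96.87 J
96.87 J × (1 cal / 4.184 J) = 23.15 cal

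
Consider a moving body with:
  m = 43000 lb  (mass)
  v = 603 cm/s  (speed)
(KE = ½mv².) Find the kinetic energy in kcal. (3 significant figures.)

KE is given directly by: KE = ½mv².
m = 43000 lb = 19504 kg; v = 603 cm/s = 6.030 m/s.
KE = 3.546×10^5 J
3.546×10^5 J × (1 kcal / 4184 J) = 84.75 kcal

84.8 kcal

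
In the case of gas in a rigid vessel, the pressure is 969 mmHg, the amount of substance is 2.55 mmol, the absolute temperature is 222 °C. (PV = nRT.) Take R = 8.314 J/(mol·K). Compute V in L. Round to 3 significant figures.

From the ideal-gas law: V = nRT/P.
P = 969 mmHg = 1.292×10^5 Pa; n = 2.55 mmol = 0.002550 mol; T = 222 °C = 495.1 K; R = 8.314 J/(mol·K).
V = 8.126×10^-5 m³
8.126×10^-5 m³ × (1 L / 0.001000 m³) = 0.08126 L

0.0813 L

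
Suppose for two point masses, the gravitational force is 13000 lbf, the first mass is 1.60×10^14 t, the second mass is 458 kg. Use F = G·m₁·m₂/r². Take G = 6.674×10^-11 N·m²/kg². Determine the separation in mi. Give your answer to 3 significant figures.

0.181 mi

From Newton's law of gravitation: r = √(G·m₁m₂/F).
F = 13000 lbf = 57827 N; m₁ = 1.60×10^14 t = 1.600×10^17 kg; m₂ = 458 kg; G = 6.674×10^-11 N·m²/kg².
r = 290.8 m
290.8 m × (1 mi / 1609 m) = 0.1807 mi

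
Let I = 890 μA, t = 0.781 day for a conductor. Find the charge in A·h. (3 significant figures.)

Directly: q = It.
I = 890 μA = 8.900×10^-4 A; t = 0.781 day = 67478 s.
q = 60.06 C
60.06 C × (1 A·h / 3600 C) = 0.01668 A·h

0.0167 A·h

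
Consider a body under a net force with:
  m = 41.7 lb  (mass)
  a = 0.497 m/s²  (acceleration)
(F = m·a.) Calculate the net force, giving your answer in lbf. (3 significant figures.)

Directly: F = m·a.
m = 41.7 lb = 18.91 kg; a = 0.497 m/s².
F = 9.401 N  (the unit combination reduces to kg·m/s² = N)
9.401 N × (1 lbf / 4.448 N) = 2.113 lbf

2.11 lbf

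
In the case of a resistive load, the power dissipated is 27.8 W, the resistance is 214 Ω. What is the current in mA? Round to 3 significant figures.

360 mA

Rearranging: I = √(P/R).
P = 27.8 W; R = 214 Ω.
I = 0.3604 A
0.3604 A × (1 mA / 0.001000 A) = 360.4 mA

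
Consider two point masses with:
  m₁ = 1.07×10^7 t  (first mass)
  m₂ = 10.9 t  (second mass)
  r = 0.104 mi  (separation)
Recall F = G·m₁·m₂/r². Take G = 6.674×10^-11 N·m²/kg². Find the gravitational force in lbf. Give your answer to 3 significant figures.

F is given directly by: F = Gm₁m₂/r².
m₁ = 1.07×10^7 t = 1.070×10^10 kg; m₂ = 10.9 t = 10900 kg; r = 0.104 mi = 167.4 m; G = 6.674×10^-11 N·m²/kg².
F = 0.2779 N
0.2779 N × (1 lbf / 4.448 N) = 0.06247 lbf

0.0625 lbf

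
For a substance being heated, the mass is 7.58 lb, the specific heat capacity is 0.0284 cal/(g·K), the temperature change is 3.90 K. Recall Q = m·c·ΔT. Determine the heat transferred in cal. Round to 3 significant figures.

Directly: Q = mcΔT.
m = 7.58 lb = 3.438 kg; c = 0.0284 cal/(g·K) = 118.8 J/(kg·K); ΔT = 3.90 K.
Q = 1593 J  (the unit combination reduces to kg·m²/s² = J)
1593 J × (1 cal / 4.184 J) = 380.8 cal

381 cal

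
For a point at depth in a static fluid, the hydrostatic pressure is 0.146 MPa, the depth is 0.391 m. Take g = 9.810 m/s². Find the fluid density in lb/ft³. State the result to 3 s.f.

Rearranging: ρ = P/(g·h).
P = 0.146 MPa = 1.460×10^5 Pa; h = 0.391 m; g = 9.810 m/s².
ρ = 38063 kg/m³
38063 kg/m³ × (1 lb/ft³ / 16.02 kg/m³) = 2376 lb/ft³

2380 lb/ft³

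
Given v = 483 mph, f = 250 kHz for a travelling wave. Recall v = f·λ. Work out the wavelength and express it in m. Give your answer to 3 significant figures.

Rearranging: λ = v/f.
v = 483 mph = 215.9 m/s; f = 250 kHz = 2.500×10^5 Hz.
λ = 8.637×10^-4 m

8.64×10^-4 m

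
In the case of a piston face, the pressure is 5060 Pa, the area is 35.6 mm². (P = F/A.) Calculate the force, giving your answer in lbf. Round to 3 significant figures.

0.0405 lbf

Rearranging P = F/A for F: F = P·A.
P = 5060 Pa; A = 35.6 mm² = 3.560×10^-5 m².
F = 0.1801 N
0.1801 N × (1 lbf / 4.448 N) = 0.04050 lbf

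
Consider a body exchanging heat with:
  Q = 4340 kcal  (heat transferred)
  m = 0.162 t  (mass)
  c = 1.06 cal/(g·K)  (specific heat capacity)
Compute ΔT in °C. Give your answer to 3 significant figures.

25.3 °C

Rearranging Q = m·c·ΔT for ΔT: ΔT = Q/(m·c).
Q = 4340 kcal = 1.816×10^7 J; m = 0.162 t = 162.0 kg; c = 1.06 cal/(g·K) = 4435 J/(kg·K).
ΔT = 25.27 K
Since 1 °C = 1 K, 25.27 °C.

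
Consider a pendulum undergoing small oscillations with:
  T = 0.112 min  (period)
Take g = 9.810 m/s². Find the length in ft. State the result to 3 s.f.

36.8 ft

Rearranging T = 2π√(L/g) for L: L = g·(T/2π)².
T = 0.112 min = 6.720 s; g = 9.810 m/s².
L = 11.22 m
11.22 m × (1 ft / 0.3048 m) = 36.82 ft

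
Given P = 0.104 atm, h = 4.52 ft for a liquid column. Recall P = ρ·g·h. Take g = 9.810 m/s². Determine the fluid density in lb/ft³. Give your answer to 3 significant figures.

Solving P = ρ·g·h for ρ: ρ = P/(g·h).
P = 0.104 atm = 10538 Pa; h = 4.52 ft = 1.378 m; g = 9.810 m/s².
ρ = 779.7 kg/m³
779.7 kg/m³ × (1 lb/ft³ / 16.02 kg/m³) = 48.68 lb/ft³

48.7 lb/ft³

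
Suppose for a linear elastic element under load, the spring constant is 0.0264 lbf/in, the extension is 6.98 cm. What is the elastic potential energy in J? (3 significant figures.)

Directly: U = ½kx².
k = 0.0264 lbf/in = 4.623 N/m; x = 6.98 cm = 0.06980 m.
U = 0.01126 J  (the unit combination reduces to kg·m²/s² = J)

0.0113 J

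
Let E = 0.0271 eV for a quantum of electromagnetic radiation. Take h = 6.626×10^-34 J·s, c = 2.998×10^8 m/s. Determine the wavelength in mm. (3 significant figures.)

0.0458 mm

Solving E = h·c/λ for λ: λ = hc/E.
E = 0.0271 eV = 4.342×10^-21 J; h = 6.626×10^-34 J·s; c = 2.998×10^8 m/s.
λ = 4.575×10^-5 m
4.575×10^-5 m × (1 mm / 0.001000 m) = 0.04575 mm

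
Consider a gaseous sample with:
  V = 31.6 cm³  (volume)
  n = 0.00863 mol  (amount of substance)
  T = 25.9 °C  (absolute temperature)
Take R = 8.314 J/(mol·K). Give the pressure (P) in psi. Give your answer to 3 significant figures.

98.5 psi

P is given directly by: P = nRT/V.
V = 31.6 cm³ = 3.160×10^-5 m³; n = 0.00863 mol; T = 25.9 °C = 299.0 K; R = 8.314 J/(mol·K).
P = 6.790×10^5 Pa
6.790×10^5 Pa × (1 psi / 6895 Pa) = 98.48 psi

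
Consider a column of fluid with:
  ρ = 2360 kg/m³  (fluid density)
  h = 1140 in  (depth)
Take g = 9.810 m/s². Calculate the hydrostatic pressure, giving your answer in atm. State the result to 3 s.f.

P is given directly by: P = ρgh.
ρ = 2360 kg/m³; h = 1140 in = 28.96 m; g = 9.810 m/s².
P = 6.704×10^5 Pa
6.704×10^5 Pa × (1 atm / 1.013×10^5 Pa) = 6.616 atm

6.62 atm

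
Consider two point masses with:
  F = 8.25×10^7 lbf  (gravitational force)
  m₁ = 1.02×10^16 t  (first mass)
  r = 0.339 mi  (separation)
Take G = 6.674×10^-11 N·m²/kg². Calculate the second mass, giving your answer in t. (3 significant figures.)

From Newton's law of gravitation: m₂ = F·r²/(G·m₁).
F = 8.25×10^7 lbf = 3.670×10^8 N; m₁ = 1.02×10^16 t = 1.020×10^19 kg; r = 0.339 mi = 545.6 m; G = 6.674×10^-11 N·m²/kg².
m₂ = 1.605×10^5 kg
1.605×10^5 kg × (1 t / 1000 kg) = 160.5 t

160 t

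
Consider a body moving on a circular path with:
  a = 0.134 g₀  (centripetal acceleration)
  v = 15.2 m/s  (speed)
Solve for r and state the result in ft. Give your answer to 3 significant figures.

Rearranging a = v²/r for r: r = v²/a.
a = 0.134 g₀ = 1.314 m/s²; v = 15.2 m/s.
r = 175.8 m
175.8 m × (1 ft / 0.3048 m) = 576.8 ft

577 ft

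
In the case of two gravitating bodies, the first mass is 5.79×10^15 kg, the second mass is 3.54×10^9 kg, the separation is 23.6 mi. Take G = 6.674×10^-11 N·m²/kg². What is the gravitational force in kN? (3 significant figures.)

F is given directly by: F = Gm₁m₂/r².
m₁ = 5.79×10^15 kg; m₂ = 3.54×10^9 kg; r = 23.6 mi = 37981 m; G = 6.674×10^-11 N·m²/kg².
F = 9.483×10^5 N  (the unit combination reduces to kg·m/s² = N)
9.483×10^5 N × (1 kN / 1000 N) = 948.3 kN

948 kN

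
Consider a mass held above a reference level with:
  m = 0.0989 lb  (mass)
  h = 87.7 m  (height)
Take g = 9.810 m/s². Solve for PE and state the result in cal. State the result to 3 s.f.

Directly: PE = mgh.
m = 0.0989 lb = 0.04486 kg; h = 87.7 m; g = 9.810 m/s².
PE = 38.59 J
38.59 J × (1 cal / 4.184 J) = 9.224 cal

9.22 cal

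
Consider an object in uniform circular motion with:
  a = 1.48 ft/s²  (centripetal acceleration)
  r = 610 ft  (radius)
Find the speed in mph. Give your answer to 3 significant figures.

Rearranging: v = √(a·r).
a = 1.48 ft/s² = 0.4511 m/s²; r = 610 ft = 185.9 m.
v = 9.158 m/s
9.158 m/s × (1 mph / 0.4470 m/s) = 20.49 mph

20.5 mph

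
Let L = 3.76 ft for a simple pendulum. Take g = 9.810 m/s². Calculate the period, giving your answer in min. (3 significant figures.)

T is given directly by: T = 2π√(L/g).
L = 3.76 ft = 1.146 m; g = 9.810 m/s².
T = 2.148 s
2.148 s × (1 min / 60.00 s) = 0.03579 min

0.0358 min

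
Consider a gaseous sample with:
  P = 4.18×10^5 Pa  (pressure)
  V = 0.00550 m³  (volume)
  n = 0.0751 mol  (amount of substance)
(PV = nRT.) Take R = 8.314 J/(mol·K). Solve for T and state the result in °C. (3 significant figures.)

Rearranging PV = nRT for T: T = PV/(nR).
P = 4.18×10^5 Pa; V = 0.00550 m³; n = 0.0751 mol; R = 8.314 J/(mol·K).
T = 3682 K
3682 K − 273.15 = 3409 °C

3410 °C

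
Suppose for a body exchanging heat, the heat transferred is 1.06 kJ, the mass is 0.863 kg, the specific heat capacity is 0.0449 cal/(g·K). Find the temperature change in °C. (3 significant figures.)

Rearranging Q = m·c·ΔT for ΔT: ΔT = Q/(m·c).
Q = 1.06 kJ = 1060 J; m = 0.863 kg; c = 0.0449 cal/(g·K) = 187.9 J/(kg·K).
ΔT = 6.538 K
Since 1 °C = 1 K, 6.538 °C.

6.54 °C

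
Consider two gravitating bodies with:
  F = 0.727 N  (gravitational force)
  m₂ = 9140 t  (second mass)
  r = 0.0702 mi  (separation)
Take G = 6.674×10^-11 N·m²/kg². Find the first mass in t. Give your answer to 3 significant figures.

Rearranging F = G·m₁·m₂/r² for m₁: m₁ = F·r²/(G·m₂).
F = 0.727 N; m₂ = 9140 t = 9.140×10^6 kg; r = 0.0702 mi = 113.0 m; G = 6.674×10^-11 N·m²/kg².
m₁ = 1.521×10^7 kg
1.521×10^7 kg × (1 t / 1000 kg) = 15212 t

15200 t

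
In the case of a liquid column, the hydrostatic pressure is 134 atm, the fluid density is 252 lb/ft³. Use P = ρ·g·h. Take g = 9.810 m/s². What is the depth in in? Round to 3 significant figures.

Rearranging P = ρ·g·h for h: h = P/(ρ·g).
P = 134 atm = 1.358×10^7 Pa; ρ = 252 lb/ft³ = 4037 kg/m³; g = 9.810 m/s².
h = 342.9 m
342.9 m × (1 in / 0.02540 m) = 13499 in

13500 in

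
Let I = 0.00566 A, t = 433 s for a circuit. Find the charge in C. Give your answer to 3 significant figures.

2.45 C

Directly: q = It.
I = 0.00566 A; t = 433 s.
q = 2.451 C  (the unit combination reduces to A·s = C)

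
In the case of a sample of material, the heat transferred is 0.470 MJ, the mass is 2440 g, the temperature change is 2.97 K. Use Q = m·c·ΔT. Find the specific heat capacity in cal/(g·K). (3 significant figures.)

Rearranging Q = m·c·ΔT for c: c = Q/(m·ΔT).
Q = 0.470 MJ = 4.700×10^5 J; m = 2440 g = 2.440 kg; ΔT = 2.97 K.
c = 64856 J/(kg·K)
64856 J/(kg·K) × (1 cal/(g·K) / 4184 J/(kg·K)) = 15.50 cal/(g·K)

15.5 cal/(g·K)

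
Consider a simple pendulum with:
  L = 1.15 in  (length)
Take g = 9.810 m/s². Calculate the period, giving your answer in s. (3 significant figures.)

0.343 s

Directly: T = 2π√(L/g).
L = 1.15 in = 0.02921 m; g = 9.810 m/s².
T = 0.3429 s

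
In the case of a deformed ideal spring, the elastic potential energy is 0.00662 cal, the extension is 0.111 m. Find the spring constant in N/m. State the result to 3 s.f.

4.50 N/m

Rearranging U = ½k·x² for k: k = 2U/x².
U = 0.00662 cal = 0.02770 J; x = 0.111 m.
k = 4.496 N/m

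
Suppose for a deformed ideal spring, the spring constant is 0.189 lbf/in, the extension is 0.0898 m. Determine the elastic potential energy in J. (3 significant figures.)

U is given directly by: U = ½kx².
k = 0.189 lbf/in = 33.10 N/m; x = 0.0898 m.
U = 0.1335 J

0.133 J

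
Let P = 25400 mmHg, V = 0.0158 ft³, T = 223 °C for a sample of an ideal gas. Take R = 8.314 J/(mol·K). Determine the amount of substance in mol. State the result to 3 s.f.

0.367 mol

From the ideal-gas law: n = PV/(RT).
P = 25400 mmHg = 3.386×10^6 Pa; V = 0.0158 ft³ = 4.474×10^-4 m³; T = 223 °C = 496.1 K; R = 8.314 J/(mol·K).
n = 0.3673 mol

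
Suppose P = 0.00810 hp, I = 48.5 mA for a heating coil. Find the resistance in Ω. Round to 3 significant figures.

Solving P = I²R for R: R = P/I².
P = 0.00810 hp = 6.040 W; I = 48.5 mA = 0.04850 A.
R = 2568 Ω

2570 Ω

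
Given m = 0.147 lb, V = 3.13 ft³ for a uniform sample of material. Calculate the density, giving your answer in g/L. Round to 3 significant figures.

0.752 g/L

ρ is given directly by: ρ = m/V.
m = 0.147 lb = 0.06668 kg; V = 3.13 ft³ = 0.08863 m³.
ρ = 0.7523 kg/m³
Since 1 g/L = 1 kg/m³, 0.7523 g/L.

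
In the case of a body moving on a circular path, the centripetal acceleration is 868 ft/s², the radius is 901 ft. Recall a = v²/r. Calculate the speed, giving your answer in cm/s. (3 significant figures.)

27000 cm/s

Solving a = v²/r for v: v = √(a·r).
a = 868 ft/s² = 264.6 m/s²; r = 901 ft = 274.6 m.
v = 269.5 m/s
269.5 m/s × (1 cm/s / 0.01000 m/s) = 26955 cm/s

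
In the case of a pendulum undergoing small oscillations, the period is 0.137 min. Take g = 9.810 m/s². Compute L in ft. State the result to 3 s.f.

Rearranging: L = g·(T/2π)².
T = 0.137 min = 8.220 s; g = 9.810 m/s².
L = 16.79 m
16.79 m × (1 ft / 0.3048 m) = 55.09 ft

55.1 ft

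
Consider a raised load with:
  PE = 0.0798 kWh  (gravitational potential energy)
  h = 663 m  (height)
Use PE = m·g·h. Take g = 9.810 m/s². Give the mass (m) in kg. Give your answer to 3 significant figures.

Rearranging PE = m·g·h for m: m = PE/(g·h).
PE = 0.0798 kWh = 2.873×10^5 J; h = 663 m; g = 9.810 m/s².
m = 44.17 kg

44.2 kg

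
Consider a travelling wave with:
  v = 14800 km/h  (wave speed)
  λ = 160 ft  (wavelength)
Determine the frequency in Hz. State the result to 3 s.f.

84.3 Hz

Solving v = f·λ for f: f = v/λ.
v = 14800 km/h = 4111 m/s; λ = 160 ft = 48.77 m.
f = 84.30 Hz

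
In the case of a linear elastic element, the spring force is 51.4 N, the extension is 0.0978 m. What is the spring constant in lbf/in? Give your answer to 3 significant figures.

3.00 lbf/in

From Hooke's law: k = F/x.
F = 51.4 N; x = 0.0978 m.
k = 525.6 N/m
525.6 N/m × (1 lbf/in / 175.1 N/m) = 3.001 lbf/in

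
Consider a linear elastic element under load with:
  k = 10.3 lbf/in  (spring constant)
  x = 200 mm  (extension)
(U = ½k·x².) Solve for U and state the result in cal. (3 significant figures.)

U is given directly by: U = ½kx².
k = 10.3 lbf/in = 1804 N/m; x = 200 mm = 0.2000 m.
U = 36.08 J
36.08 J × (1 cal / 4.184 J) = 8.622 cal

8.62 cal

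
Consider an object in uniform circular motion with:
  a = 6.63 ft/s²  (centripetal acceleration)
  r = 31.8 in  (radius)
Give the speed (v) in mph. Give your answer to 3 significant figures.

2.86 mph

Rearranging: v = √(a·r).
a = 6.63 ft/s² = 2.021 m/s²; r = 31.8 in = 0.8077 m.
v = 1.278 m/s
1.278 m/s × (1 mph / 0.4470 m/s) = 2.858 mph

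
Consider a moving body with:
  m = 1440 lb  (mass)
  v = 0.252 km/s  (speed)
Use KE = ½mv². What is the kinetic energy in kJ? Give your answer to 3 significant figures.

KE is given directly by: KE = ½mv².
m = 1440 lb = 653.2 kg; v = 0.252 km/s = 252.0 m/s.
KE = 2.074×10^7 J
2.074×10^7 J × (1 kJ / 1000 J) = 20740 kJ

20700 kJ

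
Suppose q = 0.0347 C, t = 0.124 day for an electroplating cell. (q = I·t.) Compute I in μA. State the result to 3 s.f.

3.24 μA

Rearranging: I = q/t.
q = 0.0347 C; t = 0.124 day = 10714 s.
I = 3.239×10^-6 A
3.239×10^-6 A × (1 μA / 1.000×10^-6 A) = 3.239 μA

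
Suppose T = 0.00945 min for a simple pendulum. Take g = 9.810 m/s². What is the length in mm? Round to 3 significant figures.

79.9 mm

Solving T = 2π√(L/g) for L: L = g·(T/2π)².
T = 0.00945 min = 0.5670 s; g = 9.810 m/s².
L = 0.07989 m
0.07989 m × (1 mm / 0.001000 m) = 79.89 mm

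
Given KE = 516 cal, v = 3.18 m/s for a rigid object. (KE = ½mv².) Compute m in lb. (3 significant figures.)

Rearranging KE = ½mv² for m: m = 2·KE/v².
KE = 516 cal = 2159 J; v = 3.18 m/s.
m = 427.0 kg
427.0 kg × (1 lb / 0.4536 kg) = 941.4 lb

941 lb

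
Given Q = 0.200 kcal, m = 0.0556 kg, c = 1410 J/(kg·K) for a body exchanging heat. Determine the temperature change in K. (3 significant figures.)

Rearranging Q = m·c·ΔT for ΔT: ΔT = Q/(m·c).
Q = 0.200 kcal = 836.8 J; m = 0.0556 kg; c = 1410 J/(kg·K).
ΔT = 10.67 K

10.7 K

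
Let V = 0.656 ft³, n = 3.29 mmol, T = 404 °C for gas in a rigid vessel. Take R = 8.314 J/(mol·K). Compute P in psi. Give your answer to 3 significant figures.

0.145 psi

From the ideal-gas law: P = nRT/V.
V = 0.656 ft³ = 0.01858 m³; n = 3.29 mmol = 0.003290 mol; T = 404 °C = 677.1 K; R = 8.314 J/(mol·K).
P = 997.1 Pa
997.1 Pa × (1 psi / 6895 Pa) = 0.1446 psi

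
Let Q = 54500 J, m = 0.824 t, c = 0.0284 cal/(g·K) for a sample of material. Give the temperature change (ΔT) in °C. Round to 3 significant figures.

Rearranging: ΔT = Q/(m·c).
Q = 54500 J; m = 0.824 t = 824.0 kg; c = 0.0284 cal/(g·K) = 118.8 J/(kg·K).
ΔT = 0.5566 K
Since 1 °C = 1 K, 0.5566 °C.

0.557 °C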